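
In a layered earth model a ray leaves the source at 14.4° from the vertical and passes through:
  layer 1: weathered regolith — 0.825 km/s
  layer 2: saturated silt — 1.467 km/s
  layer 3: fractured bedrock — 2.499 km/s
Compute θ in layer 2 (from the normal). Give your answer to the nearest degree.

Ray parameter p = sin 14.4° / 0.825 = 3.0144e-01 s/km.
sin θ_2 = p·V_2 = 3.0144e-01 × 1.467 = 0.4422.
θ_2 = arcsin 0.4422 = 26.25°.

26°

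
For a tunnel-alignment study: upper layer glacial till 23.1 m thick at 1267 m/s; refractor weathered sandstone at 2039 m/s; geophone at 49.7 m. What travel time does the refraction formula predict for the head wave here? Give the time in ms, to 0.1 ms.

52.9 ms

t = x/V₂ + 2h·√(V₂²−V₁²)/(V₁V₂).
√(V₂²−V₁²) = √(2039²−1267²) = 1597.6 m/s; delay term = 2·23.1·1597.6/(1267·2039) = 0.02857 s.
t = 49.7/2039 + 0.02857 = 0.05294 s.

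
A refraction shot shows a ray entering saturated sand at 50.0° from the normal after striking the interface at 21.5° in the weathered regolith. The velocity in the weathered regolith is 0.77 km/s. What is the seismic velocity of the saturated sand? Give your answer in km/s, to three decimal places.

1.609 km/s

Snell's law: sin 21.5°/V₁ = sin 50.0°/V₂.
V₂ = V₁·sin 50.0°/sin 21.5° = 0.77 × 2.0902 = 1.609 km/s.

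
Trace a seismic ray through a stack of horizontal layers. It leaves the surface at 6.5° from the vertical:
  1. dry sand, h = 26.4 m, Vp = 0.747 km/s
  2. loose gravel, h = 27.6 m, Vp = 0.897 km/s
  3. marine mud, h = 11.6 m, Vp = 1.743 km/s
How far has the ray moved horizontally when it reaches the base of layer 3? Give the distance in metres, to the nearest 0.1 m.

p = sin θ₁/V₁ = sin 6.5°/0.747 = 1.5154e-01 s/km is conserved through the stack.
Layer 1: θ = 6.50°; offset = 26.4·tan 6.50° = 3.008 m.
Layer 2: sin θ = p·0.897 = 0.1359 → θ = 7.81°; offset = 27.6·tan 7.81° = 3.787 m.
Layer 3: sin θ = p·1.743 = 0.2641 → θ = 15.32°; offset = 11.6·tan 15.32° = 3.177 m.
Total horizontal offset = 9.972 m.

10.0 m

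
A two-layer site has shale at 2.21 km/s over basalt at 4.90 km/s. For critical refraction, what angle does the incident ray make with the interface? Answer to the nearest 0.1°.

Critical incidence: sin θ_c = V₁/V₂ = 2.21/4.90 = 0.4510.
θ_c = arcsin 0.4510 = 26.81°.
Measured from the interface: 90° − 26.81° = 63.19°.

63.2°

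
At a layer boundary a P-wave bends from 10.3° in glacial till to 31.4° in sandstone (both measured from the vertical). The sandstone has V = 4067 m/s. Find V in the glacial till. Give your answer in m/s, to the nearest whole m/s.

1396 m/s

sin 10.3° = 0.1788; sin 31.4° = 0.5210.
V₁ = V₂·(sin θ₁/sin θ₂) = 4067·(0.1788/0.5210) = 1395.73 m/s.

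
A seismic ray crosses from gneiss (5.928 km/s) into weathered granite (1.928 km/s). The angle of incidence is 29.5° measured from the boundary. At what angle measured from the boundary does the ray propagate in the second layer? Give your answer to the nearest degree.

74°

Angle from the normal: 90° − 29.5° = 60.5°.
Snell's law: sin θ₂ = (V₂/V₁)·sin θ₁ = (1.928/5.928)·sin 60.5° = 0.2831.
θ₂ = sin⁻¹(0.2831) = 16.44° (from vertical).
From the interface: 90° − 16.44° = 73.56°.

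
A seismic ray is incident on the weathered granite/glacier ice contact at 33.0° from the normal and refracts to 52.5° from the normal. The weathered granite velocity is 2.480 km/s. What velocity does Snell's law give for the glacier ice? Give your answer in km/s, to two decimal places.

Snell's law: sin 33.0°/V₁ = sin 52.5°/V₂.
V₂ = V₁·sin 52.5°/sin 33.0° = 2.480 × 1.4567 = 3.61 km/s.

3.61 km/s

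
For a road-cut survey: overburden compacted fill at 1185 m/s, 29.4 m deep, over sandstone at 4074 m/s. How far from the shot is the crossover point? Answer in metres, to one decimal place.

79.3 m

x_cross = 2h·√((V₂+V₁)/(V₂−V₁)).
(V₂+V₁)/(V₂−V₁) = (4074+1185)/(4074−1185) = 1.8204; √ = 1.3492.
x_cross = 2·29.4·1.3492 = 79.33 m.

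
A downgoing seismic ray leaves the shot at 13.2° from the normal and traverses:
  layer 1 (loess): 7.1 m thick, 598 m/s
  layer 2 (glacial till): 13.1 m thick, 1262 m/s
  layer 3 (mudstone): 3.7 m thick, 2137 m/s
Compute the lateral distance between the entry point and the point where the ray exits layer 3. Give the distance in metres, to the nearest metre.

14 m

Apply Snell's law at each interface; in layer i the horizontal offset is hᵢ·tan θᵢ.
Layer 1: θ = 13.20°; offset = 7.1·tan 13.20° = 1.665 m.
Layer 2: sin θ = 1262·sin 13.2°/598 = 0.4819, θ = 28.81°; offset = 13.1·tan 28.81° = 7.205 m.
Layer 3: sin θ = 2137·sin 13.2°/598 = 0.8160, θ = 54.69°; offset = 3.7·tan 54.69° = 5.224 m.
Total horizontal offset = 14.094 m.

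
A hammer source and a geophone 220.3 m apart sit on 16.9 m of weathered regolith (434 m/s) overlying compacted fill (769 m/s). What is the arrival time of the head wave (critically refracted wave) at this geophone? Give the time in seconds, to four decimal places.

0.3508 s

θ_c = arcsin(V₁/V₂) = arcsin(434/769) = 34.36°, cos θ_c = 0.8255.
Intercept time tᵢ = 2h cos θ_c / V₁ = 2·16.9·0.8255/434 = 0.06429 s.
t = x/V₂ + tᵢ = 220.3/769 + 0.06429 = 0.35077 s.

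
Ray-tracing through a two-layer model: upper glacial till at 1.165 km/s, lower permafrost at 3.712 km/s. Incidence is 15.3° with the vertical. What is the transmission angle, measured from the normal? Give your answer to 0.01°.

57.22°

sin θ₁/V₁ = sin θ₂/V₂ ⇒ sin θ₂ = 3.712·sin 15.3°/1.165 = 3.712·0.2639/1.165 = 0.8408.
θ₂ = arcsin 0.8408 = 57.22° from the normal.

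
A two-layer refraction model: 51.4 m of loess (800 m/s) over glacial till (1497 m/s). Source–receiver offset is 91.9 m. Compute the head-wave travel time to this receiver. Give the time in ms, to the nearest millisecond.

170 ms

θ_c = arcsin(V₁/V₂) = arcsin(800/1497) = 32.30°, cos θ_c = 0.8452.
Intercept time tᵢ = 2h cos θ_c / V₁ = 2·51.4·0.8452/800 = 0.10861 s.
t = x/V₂ + tᵢ = 91.9/1497 + 0.10861 = 0.17000 s.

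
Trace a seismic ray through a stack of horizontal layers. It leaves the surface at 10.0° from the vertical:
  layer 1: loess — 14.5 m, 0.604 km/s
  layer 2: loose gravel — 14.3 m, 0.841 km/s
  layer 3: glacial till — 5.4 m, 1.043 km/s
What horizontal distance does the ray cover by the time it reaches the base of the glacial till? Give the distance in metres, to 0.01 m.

7.82 m

Apply Snell's law at each interface; in layer i the horizontal offset is hᵢ·tan θᵢ.
Layer 1: θ = 10.00°; offset = 14.5·tan 10.00° = 2.5567 m.
Layer 2: sin θ = 0.841·sin 10.0°/0.604 = 0.2418, θ = 13.99°; offset = 14.3·tan 13.99° = 3.5632 m.
Layer 3: sin θ = 1.043·sin 10.0°/0.604 = 0.2999, θ = 17.45°; offset = 5.4·tan 17.45° = 1.6973 m.
Total horizontal offset = 7.8173 m.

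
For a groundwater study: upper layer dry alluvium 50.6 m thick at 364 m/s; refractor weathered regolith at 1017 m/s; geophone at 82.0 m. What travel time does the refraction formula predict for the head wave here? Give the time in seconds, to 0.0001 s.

0.3402 s

θ_c = arcsin(V₁/V₂) = arcsin(364/1017) = 20.97°, cos θ_c = 0.9338.
Intercept time tᵢ = 2h cos θ_c / V₁ = 2·50.6·0.9338/364 = 0.25960 s.
t = x/V₂ + tᵢ = 82.0/1017 + 0.25960 = 0.34023 s.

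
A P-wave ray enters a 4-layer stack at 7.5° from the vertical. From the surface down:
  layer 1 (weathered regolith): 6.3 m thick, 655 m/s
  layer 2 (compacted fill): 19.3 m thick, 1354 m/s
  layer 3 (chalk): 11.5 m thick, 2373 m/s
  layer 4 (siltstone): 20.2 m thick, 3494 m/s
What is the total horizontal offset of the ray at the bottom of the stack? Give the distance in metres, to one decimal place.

32.0 m

Apply Snell's law at each interface; in layer i the horizontal offset is hᵢ·tan θᵢ.
Layer 1: θ = 7.50°; offset = 6.3·tan 7.50° = 0.829 m.
Layer 2: sin θ = 1354·sin 7.5°/655 = 0.2698, θ = 15.65°; offset = 19.3·tan 15.65° = 5.408 m.
Layer 3: sin θ = 2373·sin 7.5°/655 = 0.4729, θ = 28.22°; offset = 11.5·tan 28.22° = 6.172 m.
Layer 4: sin θ = 3494·sin 7.5°/655 = 0.6963, θ = 44.13°; offset = 20.2·tan 44.13° = 19.595 m.
Summing the layer offsets gives 32.004 m.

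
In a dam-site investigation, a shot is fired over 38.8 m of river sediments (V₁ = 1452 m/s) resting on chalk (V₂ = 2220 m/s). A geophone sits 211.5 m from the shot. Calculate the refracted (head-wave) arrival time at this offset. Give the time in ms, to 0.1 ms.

135.7 ms

θ_c = arcsin(V₁/V₂) = arcsin(1452/2220) = 40.85°, cos θ_c = 0.7564.
Intercept time tᵢ = 2h cos θ_c / V₁ = 2·38.8·0.7564/1452 = 0.04043 s.
t = x/V₂ + tᵢ = 211.5/2220 + 0.04043 = 0.13570 s.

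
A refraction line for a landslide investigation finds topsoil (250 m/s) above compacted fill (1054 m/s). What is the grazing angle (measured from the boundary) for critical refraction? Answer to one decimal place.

76.3°

Critical incidence: sin θ_c = V₁/V₂ = 250/1054 = 0.2372.
θ_c = arcsin 0.2372 = 13.72°.
Measured from the interface: 90° − 13.72° = 76.28°.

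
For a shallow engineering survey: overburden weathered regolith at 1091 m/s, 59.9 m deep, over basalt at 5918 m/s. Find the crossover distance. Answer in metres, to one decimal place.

θ_c = arcsin(1091/5918) = 10.62°, so cos θ_c = 0.9829 and tᵢ = 2h cos θ_c/V₁ = 0.1079 s.
At crossover x/V₁ = x/V₂ + tᵢ ⇒ x = tᵢ/(1/V₁ − 1/V₂) = 0.10793/(9.1659e-04 − 1.6898e-04) = 144.36 m.

144.4 m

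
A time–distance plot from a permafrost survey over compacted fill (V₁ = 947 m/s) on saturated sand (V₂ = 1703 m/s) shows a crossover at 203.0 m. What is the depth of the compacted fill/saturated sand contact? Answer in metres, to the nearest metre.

54 m

h = (x_cross/2)·√((V₂−V₁)/(V₂+V₁)).
(V₂−V₁)/(V₂+V₁) = (1703−947)/(1703+947) = 0.2853; √ = 0.5341.
h = (203.0/2)·0.5341 = 54.21 m.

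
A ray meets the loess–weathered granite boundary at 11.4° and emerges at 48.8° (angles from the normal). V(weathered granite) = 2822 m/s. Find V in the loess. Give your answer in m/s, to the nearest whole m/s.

741 m/s

Snell's law: sin 11.4°/V₁ = sin 48.8°/V₂.
V₁ = V₂·sin 11.4°/sin 48.8° = 2822 × 0.2627 = 741.33 m/s.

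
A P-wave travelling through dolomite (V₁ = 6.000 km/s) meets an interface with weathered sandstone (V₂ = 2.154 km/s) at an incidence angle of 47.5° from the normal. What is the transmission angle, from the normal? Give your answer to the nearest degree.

sin θ₁/V₁ = sin θ₂/V₂ ⇒ sin θ₂ = 2.154·sin 47.5°/6.000 = 2.154·0.7373/6.000 = 0.2647.
θ₂ = sin⁻¹(0.2647) = 15.35° (from vertical).

15°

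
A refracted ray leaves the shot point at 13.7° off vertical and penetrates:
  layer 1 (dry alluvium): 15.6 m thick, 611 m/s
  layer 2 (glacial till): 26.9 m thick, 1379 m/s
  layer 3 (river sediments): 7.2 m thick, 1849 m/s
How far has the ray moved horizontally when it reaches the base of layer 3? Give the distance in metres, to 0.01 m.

Ray parameter p = sin 13.7° / 611 m/s = 3.8762e-04 s/m.
Layer 1: θ = 13.70°; offset = 15.6·tan 13.70° = 3.8029 m.
Layer 2: sin θ = p·1379 = 0.5345 → θ = 32.31°; offset = 26.9·tan 32.31° = 17.0135 m.
Layer 3: sin θ = p·1849 = 0.7167 → θ = 45.78°; offset = 7.2·tan 45.78° = 7.3998 m.
Σ offsets = 28.2162 m.

28.22 m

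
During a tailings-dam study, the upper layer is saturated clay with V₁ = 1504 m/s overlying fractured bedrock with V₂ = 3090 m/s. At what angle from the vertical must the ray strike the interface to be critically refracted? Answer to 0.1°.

At critical incidence the refracted ray runs along the interface (θ₂ = 90°), so sin θ_c = V₁/V₂.
θ_c = arcsin(1504/3090) = arcsin 0.4867 = 29.13°.

29.1°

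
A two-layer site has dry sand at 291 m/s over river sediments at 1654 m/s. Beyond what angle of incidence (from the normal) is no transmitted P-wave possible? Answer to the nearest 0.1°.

At critical incidence the refracted ray runs along the interface (θ₂ = 90°), so sin θ_c = V₁/V₂.
θ_c = arcsin(291/1654) = arcsin 0.1759 = 10.13°.

10.1°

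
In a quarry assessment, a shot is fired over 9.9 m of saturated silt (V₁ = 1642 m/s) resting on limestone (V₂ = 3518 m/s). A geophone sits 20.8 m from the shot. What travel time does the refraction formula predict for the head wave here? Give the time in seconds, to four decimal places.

0.0166 s

θ_c = arcsin(V₁/V₂) = arcsin(1642/3518) = 27.82°, cos θ_c = 0.8844.
Intercept time tᵢ = 2h cos θ_c / V₁ = 2·9.9·0.8844/1642 = 0.01066 s.
t = x/V₂ + tᵢ = 20.8/3518 + 0.01066 = 0.01658 s.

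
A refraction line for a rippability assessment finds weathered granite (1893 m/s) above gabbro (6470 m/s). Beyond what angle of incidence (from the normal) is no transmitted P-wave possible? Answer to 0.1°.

17.0°

Critical incidence: sin θ_c = V₁/V₂ = 1893/6470 = 0.2926.
θ_c = arcsin 0.2926 = 17.01°.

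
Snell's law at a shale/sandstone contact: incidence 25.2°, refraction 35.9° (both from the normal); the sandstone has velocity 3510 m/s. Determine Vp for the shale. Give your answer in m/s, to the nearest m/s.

2549 m/s

sin 25.2° = 0.4258; sin 35.9° = 0.5864.
V₁ = V₂·(sin θ₁/sin θ₂) = 3510·(0.4258/0.5864) = 2548.70 m/s.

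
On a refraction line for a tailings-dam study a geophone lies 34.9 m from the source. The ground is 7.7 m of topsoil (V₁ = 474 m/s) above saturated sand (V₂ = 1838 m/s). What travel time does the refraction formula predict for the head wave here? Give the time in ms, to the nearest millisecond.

t = x/V₂ + 2h·√(V₂²−V₁²)/(V₁V₂).
√(V₂²−V₁²) = √(1838²−474²) = 1775.8 m/s; delay term = 2·7.7·1775.8/(474·1838) = 0.03139 s.
t = 34.9/1838 + 0.03139 = 0.05038 s.

50 ms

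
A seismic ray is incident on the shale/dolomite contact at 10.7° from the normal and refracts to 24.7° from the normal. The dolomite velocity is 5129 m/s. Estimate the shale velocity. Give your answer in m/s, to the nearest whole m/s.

2279 m/s

sin 10.7° = 0.1857; sin 24.7° = 0.4179.
V₁ = V₂·(sin θ₁/sin θ₂) = 5129·(0.1857/0.4179) = 2278.92 m/s.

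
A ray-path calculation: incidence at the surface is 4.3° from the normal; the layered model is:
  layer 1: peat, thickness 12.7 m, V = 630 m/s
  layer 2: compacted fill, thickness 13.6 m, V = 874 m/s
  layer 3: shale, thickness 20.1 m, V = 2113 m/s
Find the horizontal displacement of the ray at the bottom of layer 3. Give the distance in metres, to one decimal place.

7.6 m

Ray parameter p = sin 4.3° / 630 m/s = 1.1901e-04 s/m.
Layer 1: θ = 4.30°; offset = 12.7·tan 4.30° = 0.955 m.
Layer 2: sin θ = p·874 = 0.1040 → θ = 5.97°; offset = 13.6·tan 5.97° = 1.422 m.
Layer 3: sin θ = p·2113 = 0.2515 → θ = 14.56°; offset = 20.1·tan 14.56° = 5.223 m.
Summing the layer offsets gives 7.600 m.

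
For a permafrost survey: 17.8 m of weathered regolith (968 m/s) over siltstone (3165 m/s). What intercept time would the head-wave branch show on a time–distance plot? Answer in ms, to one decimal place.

35.0 ms

θ_c = arcsin(V₁/V₂) = arcsin(968/3165) = 17.81°; cos θ_c = 0.9521.
tᵢ = 2h·cos θ_c / V₁ = 2·17.8·0.9521 / 968 = 0.03501 s.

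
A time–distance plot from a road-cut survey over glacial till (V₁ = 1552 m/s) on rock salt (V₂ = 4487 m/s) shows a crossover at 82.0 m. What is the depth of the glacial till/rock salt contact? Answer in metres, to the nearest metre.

29 m

h = (x_cross/2)·√((V₂−V₁)/(V₂+V₁)).
(V₂−V₁)/(V₂+V₁) = (4487−1552)/(4487+1552) = 0.4860; √ = 0.6971.
h = (82.0/2)·0.6971 = 28.58 m.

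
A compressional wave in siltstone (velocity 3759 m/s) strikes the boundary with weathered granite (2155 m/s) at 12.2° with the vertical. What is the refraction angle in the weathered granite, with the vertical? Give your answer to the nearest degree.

sin θ₁/V₁ = sin θ₂/V₂ ⇒ sin θ₂ = 2155·sin 12.2°/3759 = 2155·0.2113/3759 = 0.1212.
θ₂ = sin⁻¹(0.1212) = 6.96° (from vertical).

7°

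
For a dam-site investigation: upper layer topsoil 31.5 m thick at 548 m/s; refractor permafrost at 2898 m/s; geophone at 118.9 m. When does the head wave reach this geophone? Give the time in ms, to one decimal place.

153.9 ms

θ_c = arcsin(V₁/V₂) = arcsin(548/2898) = 10.90°, cos θ_c = 0.9820.
Intercept time tᵢ = 2h cos θ_c / V₁ = 2·31.5·0.9820/548 = 0.11289 s.
t = x/V₂ + tᵢ = 118.9/2898 + 0.11289 = 0.15392 s.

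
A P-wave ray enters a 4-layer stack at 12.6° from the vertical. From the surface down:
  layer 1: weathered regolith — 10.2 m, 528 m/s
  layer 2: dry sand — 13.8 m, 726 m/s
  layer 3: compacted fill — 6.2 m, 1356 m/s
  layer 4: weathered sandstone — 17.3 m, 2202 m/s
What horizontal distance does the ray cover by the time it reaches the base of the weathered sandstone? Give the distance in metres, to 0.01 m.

48.72 m

Apply Snell's law at each interface; in layer i the horizontal offset is hᵢ·tan θᵢ.
Layer 1: θ = 12.60°; offset = 10.2·tan 12.60° = 2.2800 m.
Layer 2: sin θ = 726·sin 12.6°/528 = 0.2999, θ = 17.45°; offset = 13.8·tan 17.45° = 4.3391 m.
Layer 3: sin θ = 1356·sin 12.6°/528 = 0.5602, θ = 34.07°; offset = 6.2·tan 34.07° = 4.1933 m.
Layer 4: sin θ = 2202·sin 12.6°/528 = 0.9098, θ = 65.47°; offset = 17.3·tan 65.47° = 37.9118 m.
Summing the layer offsets gives 48.7241 m.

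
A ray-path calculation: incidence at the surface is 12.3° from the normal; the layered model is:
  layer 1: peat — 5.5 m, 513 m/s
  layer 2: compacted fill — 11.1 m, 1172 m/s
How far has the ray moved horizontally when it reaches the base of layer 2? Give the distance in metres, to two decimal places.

7.38 m

Apply Snell's law at each interface; in layer i the horizontal offset is hᵢ·tan θᵢ.
Layer 1: θ = 12.30°; offset = 5.5·tan 12.30° = 1.1992 m.
Layer 2: sin θ = 1172·sin 12.3°/513 = 0.4867, θ = 29.12°; offset = 11.1·tan 29.12° = 6.1841 m.
Σ offsets = 7.3833 m.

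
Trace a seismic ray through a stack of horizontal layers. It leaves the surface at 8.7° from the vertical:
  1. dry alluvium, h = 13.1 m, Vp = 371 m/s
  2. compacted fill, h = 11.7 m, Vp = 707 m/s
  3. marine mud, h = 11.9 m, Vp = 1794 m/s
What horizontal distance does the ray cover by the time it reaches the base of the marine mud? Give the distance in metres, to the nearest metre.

p = sin θ₁/V₁ = sin 8.7°/371 = 4.0771e-04 s/m is conserved through the stack.
Layer 1: θ = 8.70°; offset = 13.1·tan 8.70° = 2.005 m.
Layer 2: sin θ = p·707 = 0.2883 → θ = 16.75°; offset = 11.7·tan 16.75° = 3.522 m.
Layer 3: sin θ = p·1794 = 0.7314 → θ = 47.01°; offset = 11.9·tan 47.01° = 12.764 m.
Σ offsets = 18.291 m.

18 m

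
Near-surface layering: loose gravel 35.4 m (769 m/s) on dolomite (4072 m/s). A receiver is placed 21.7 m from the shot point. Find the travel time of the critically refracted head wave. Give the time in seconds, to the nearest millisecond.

θ_c = arcsin(V₁/V₂) = arcsin(769/4072) = 10.89°, cos θ_c = 0.9820.
Intercept time tᵢ = 2h cos θ_c / V₁ = 2·35.4·0.9820/769 = 0.09041 s.
t = x/V₂ + tᵢ = 21.7/4072 + 0.09041 = 0.09574 s.

0.096 s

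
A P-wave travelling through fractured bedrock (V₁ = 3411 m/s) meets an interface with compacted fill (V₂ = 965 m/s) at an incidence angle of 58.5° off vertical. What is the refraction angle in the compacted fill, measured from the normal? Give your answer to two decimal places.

Snell's law: sin θ₂ = (V₂/V₁)·sin θ₁ = (965/3411)·sin 58.5° = 0.2412.
θ₂ = sin⁻¹(0.2412) = 13.96° (from vertical).

13.96°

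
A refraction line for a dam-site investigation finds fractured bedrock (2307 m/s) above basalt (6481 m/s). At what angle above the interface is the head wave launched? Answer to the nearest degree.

At critical incidence the refracted ray runs along the interface (θ₂ = 90°), so sin θ_c = V₁/V₂.
θ_c = arcsin(2307/6481) = arcsin 0.3560 = 20.85°.
Measured from the interface: 90° − 20.85° = 69.15°.

69°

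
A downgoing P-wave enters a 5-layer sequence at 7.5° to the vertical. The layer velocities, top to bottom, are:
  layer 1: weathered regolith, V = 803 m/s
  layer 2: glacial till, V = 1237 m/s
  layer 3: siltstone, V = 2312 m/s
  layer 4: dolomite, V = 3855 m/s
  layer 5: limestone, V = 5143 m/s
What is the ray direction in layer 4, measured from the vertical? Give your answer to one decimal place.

Ray parameter p = sin 7.5° / 803 = 1.6255e-04 s/m.
sin θ_4 = p·V_4 = 1.6255e-04 × 3855 = 0.6266.
θ_4 = 38.80° from the vertical.

38.8°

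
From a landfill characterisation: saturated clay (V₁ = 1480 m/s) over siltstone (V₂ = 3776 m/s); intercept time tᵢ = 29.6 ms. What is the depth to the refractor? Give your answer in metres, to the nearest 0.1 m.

23.8 m

θ_c = arcsin(1480/3776) = 23.08°; cos θ_c = 0.9200.
tᵢ = 2h cos θ_c/V₁ ⇒ h = tᵢ·V₁/(2 cos θ_c) = 0.0296·1480/(2·0.9200) = 23.81 m.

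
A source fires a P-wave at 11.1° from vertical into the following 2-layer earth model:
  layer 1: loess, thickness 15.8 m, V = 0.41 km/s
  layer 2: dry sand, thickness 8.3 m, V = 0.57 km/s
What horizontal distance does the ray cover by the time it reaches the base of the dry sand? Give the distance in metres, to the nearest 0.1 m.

5.4 m

p = sin θ₁/V₁ = sin 11.1°/0.41 = 4.6957e-01 s/km is conserved through the stack.
Layer 1: θ = 11.10°; offset = 15.8·tan 11.10° = 3.100 m.
Layer 2: sin θ = p·0.57 = 0.2677 → θ = 15.52°; offset = 8.3·tan 15.52° = 2.306 m.
Summing the layer offsets gives 5.405 m.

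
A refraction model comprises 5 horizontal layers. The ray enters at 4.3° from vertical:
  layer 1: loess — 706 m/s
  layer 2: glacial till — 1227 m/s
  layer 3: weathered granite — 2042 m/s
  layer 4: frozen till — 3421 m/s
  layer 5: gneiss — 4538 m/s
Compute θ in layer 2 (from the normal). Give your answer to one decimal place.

7.5°

Ray parameter p = sin 4.3° / 706 = 1.0620e-04 s/m.
sin θ_2 = p·V_2 = 1.0620e-04 × 1227 = 0.1303.
θ_2 = 7.49° from the vertical.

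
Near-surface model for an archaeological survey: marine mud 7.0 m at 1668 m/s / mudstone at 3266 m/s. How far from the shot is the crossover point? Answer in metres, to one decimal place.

24.6 m

θ_c = arcsin(1668/3266) = 30.71°, so cos θ_c = 0.8597 and tᵢ = 2h cos θ_c/V₁ = 0.0072 s.
At crossover x/V₁ = x/V₂ + tᵢ ⇒ x = tᵢ/(1/V₁ − 1/V₂) = 0.00722/(5.9952e-04 − 3.0618e-04) = 24.60 m.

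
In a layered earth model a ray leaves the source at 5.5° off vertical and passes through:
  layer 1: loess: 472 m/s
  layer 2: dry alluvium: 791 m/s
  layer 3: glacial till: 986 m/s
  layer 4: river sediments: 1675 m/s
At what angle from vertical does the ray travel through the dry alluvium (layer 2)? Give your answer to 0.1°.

Snell's law across each interface conserves sin θ / V, so sin θ_2 = V_2·sin θ₁/V₁.
sin θ_2 = 791 × sin 5.5° / 472 = 0.1606.
θ_2 = 9.24° from the vertical.

9.2°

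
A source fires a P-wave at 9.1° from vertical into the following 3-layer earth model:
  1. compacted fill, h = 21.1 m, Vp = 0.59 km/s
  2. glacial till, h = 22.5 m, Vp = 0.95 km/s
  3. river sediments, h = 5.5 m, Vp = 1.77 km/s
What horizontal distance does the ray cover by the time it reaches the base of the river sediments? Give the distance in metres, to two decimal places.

p = sin θ₁/V₁ = sin 9.1°/0.59 = 2.6806e-01 s/km is conserved through the stack.
Layer 1: θ = 9.10°; offset = 21.1·tan 9.10° = 3.3797 m.
Layer 2: sin θ = p·0.95 = 0.2547 → θ = 14.75°; offset = 22.5·tan 14.75° = 5.9252 m.
Layer 3: sin θ = p·1.77 = 0.4745 → θ = 28.33°; offset = 5.5·tan 28.33° = 2.9646 m.
Total horizontal offset = 12.2695 m.

12.27 m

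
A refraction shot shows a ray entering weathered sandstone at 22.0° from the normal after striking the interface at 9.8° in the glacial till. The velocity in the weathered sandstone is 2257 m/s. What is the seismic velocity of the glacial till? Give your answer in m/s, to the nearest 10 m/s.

1030 m/s

Snell's law: sin 9.8°/V₁ = sin 22.0°/V₂.
V₁ = V₂·sin 9.8°/sin 22.0° = 2257 × 0.4544 = 1025.51 m/s.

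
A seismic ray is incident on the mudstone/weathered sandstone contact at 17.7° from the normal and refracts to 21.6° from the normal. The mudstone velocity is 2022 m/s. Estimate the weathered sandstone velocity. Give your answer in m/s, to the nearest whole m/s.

sin 17.7° = 0.3040; sin 21.6° = 0.3681.
V₂ = V₁·(sin θ₂/sin θ₁) = 2022·(0.3681/0.3040) = 2448.25 m/s.

2448 m/s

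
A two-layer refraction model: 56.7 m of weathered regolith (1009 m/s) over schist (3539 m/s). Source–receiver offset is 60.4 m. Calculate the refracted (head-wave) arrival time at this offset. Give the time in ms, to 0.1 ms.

t = x/V₂ + 2h·√(V₂²−V₁²)/(V₁V₂).
√(V₂²−V₁²) = √(3539²−1009²) = 3392.1 m/s; delay term = 2·56.7·3392.1/(1009·3539) = 0.10772 s.
t = 60.4/3539 + 0.10772 = 0.12479 s.

124.8 ms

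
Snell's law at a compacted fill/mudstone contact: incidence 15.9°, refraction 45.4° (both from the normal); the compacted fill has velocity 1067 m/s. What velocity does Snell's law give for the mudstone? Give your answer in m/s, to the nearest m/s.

2773 m/s

Snell's law: sin 15.9°/V₁ = sin 45.4°/V₂.
V₂ = V₁·sin 45.4°/sin 15.9° = 1067 × 2.5990 = 2773.16 m/s.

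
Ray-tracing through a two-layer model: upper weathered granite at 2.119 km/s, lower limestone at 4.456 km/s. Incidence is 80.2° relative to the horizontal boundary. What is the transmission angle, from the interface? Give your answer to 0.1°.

Convert to the normal: θ₁ = 90° − 80.2° = 9.8°.
sin θ₁/V₁ = sin θ₂/V₂ ⇒ sin θ₂ = 4.456·sin 9.8°/2.119 = 4.456·0.1702/2.119 = 0.3579.
θ₂ = sin⁻¹(0.3579) = 20.97° (from vertical).
From the interface: 90° − 20.97° = 69.03°.

69.0°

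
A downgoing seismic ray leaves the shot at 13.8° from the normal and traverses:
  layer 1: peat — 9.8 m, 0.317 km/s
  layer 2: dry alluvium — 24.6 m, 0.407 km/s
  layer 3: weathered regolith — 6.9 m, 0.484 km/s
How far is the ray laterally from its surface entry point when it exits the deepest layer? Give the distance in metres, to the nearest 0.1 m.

Ray parameter p = sin 13.8° / 0.317 km/s = 7.5247e-01 s/km.
Layer 1: θ = 13.80°; offset = 9.8·tan 13.80° = 2.407 m.
Layer 2: sin θ = p·0.407 = 0.3063 → θ = 17.83°; offset = 24.6·tan 17.83° = 7.914 m.
Layer 3: sin θ = p·0.484 = 0.3642 → θ = 21.36°; offset = 6.9·tan 21.36° = 2.698 m.
Summing the layer offsets gives 13.020 m.

13.0 m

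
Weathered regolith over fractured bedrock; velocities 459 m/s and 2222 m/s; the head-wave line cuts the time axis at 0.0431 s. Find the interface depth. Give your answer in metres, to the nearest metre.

10 m

h = tᵢ·V₁·V₂ / (2·√(V₂²−V₁²)).
√(V₂²−V₁²) = √(2222² − 459²) = 2174.1 m/s.
h = 0.0431 s × 459 × 2222 / (2 × 2174.1) = 10.11 m.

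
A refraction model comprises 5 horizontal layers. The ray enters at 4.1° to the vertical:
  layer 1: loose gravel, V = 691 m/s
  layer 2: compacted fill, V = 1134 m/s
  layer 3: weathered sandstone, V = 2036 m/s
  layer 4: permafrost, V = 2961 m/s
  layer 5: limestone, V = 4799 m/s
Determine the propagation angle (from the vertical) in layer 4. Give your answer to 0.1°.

Ray parameter p = sin 4.1° / 691 = 1.0347e-04 s/m.
sin θ_4 = p·V_4 = 1.0347e-04 × 2961 = 0.3064.
θ_4 = arcsin 0.3064 = 17.84°.

17.8°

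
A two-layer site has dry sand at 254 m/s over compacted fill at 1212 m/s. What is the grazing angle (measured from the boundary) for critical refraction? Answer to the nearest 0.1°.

77.9°

At critical incidence the refracted ray runs along the interface (θ₂ = 90°), so sin θ_c = V₁/V₂.
θ_c = arcsin(254/1212) = arcsin 0.2096 = 12.10°.
Measured from the interface: 90° − 12.10° = 77.90°.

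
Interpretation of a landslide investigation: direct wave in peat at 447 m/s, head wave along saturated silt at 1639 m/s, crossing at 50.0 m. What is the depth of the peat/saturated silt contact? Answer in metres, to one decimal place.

x_cross = 2h·√((V₂+V₁)/(V₂−V₁)) → h = x_cross / (2·√((V₂+V₁)/(V₂−V₁))).
√((V₂+V₁)/(V₂−V₁)) = √((1639+447)/(1639−447)) = 1.3229.
h = 50.0 / (2·1.3229) = 18.90 m.

18.9 m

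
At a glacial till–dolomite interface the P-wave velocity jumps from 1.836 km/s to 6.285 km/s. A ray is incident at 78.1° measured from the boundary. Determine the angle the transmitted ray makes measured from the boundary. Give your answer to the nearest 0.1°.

45.1°

Convert to the normal: θ₁ = 90° − 78.1° = 11.9°.
Snell's law: sin θ₂ = (V₂/V₁)·sin θ₁ = (6.285/1.836)·sin 11.9° = 0.7059.
θ₂ = arcsin 0.7059 = 44.90° from the normal.
From the interface: 90° − 44.90° = 45.10°.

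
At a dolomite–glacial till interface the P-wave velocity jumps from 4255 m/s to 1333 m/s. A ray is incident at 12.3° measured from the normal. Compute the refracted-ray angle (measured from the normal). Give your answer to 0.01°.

sin θ₁/V₁ = sin θ₂/V₂ ⇒ sin θ₂ = 1333·sin 12.3°/4255 = 1333·0.2130/4255 = 0.0667.
θ₂ = arcsin 0.0667 = 3.83° from the normal.

3.83°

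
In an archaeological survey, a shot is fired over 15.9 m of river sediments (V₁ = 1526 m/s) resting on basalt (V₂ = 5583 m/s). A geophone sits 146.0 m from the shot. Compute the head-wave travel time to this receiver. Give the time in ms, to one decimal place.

46.2 ms

t = x/V₂ + 2h·√(V₂²−V₁²)/(V₁V₂).
√(V₂²−V₁²) = √(5583²−1526²) = 5370.4 m/s; delay term = 2·15.9·5370.4/(1526·5583) = 0.02005 s.
t = 146.0/5583 + 0.02005 = 0.04620 s.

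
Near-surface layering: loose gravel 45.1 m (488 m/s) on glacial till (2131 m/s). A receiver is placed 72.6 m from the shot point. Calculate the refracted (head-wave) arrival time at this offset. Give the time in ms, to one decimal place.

t = x/V₂ + 2h·√(V₂²−V₁²)/(V₁V₂).
√(V₂²−V₁²) = √(2131²−488²) = 2074.4 m/s; delay term = 2·45.1·2074.4/(488·2131) = 0.17992 s.
t = 72.6/2131 + 0.17992 = 0.21399 s.

214.0 ms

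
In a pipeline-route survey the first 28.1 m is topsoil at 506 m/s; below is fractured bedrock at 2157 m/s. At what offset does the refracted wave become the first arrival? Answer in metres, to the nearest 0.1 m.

x_cross = 2h·√((V₂+V₁)/(V₂−V₁)).
(V₂+V₁)/(V₂−V₁) = (2157+506)/(2157−506) = 1.6130; √ = 1.2700.
x_cross = 2·28.1·1.2700 = 71.38 m.

71.4 m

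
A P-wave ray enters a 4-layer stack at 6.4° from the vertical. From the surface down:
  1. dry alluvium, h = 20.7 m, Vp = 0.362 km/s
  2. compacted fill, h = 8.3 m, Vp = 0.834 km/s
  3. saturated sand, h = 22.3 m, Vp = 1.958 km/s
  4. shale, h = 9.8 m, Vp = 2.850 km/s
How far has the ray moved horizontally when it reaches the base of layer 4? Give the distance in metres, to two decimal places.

39.32 m

Apply Snell's law at each interface; in layer i the horizontal offset is hᵢ·tan θᵢ.
Layer 1: θ = 6.40°; offset = 20.7·tan 6.40° = 2.3219 m.
Layer 2: sin θ = 0.834·sin 6.4°/0.362 = 0.2568, θ = 14.88°; offset = 8.3·tan 14.88° = 2.2055 m.
Layer 3: sin θ = 1.958·sin 6.4°/0.362 = 0.6029, θ = 37.08°; offset = 22.3·tan 37.08° = 16.8526 m.
Layer 4: sin θ = 2.850·sin 6.4°/0.362 = 0.8776, θ = 61.35°; offset = 9.8·tan 61.35° = 17.9392 m.
Summing the layer offsets gives 39.3191 m.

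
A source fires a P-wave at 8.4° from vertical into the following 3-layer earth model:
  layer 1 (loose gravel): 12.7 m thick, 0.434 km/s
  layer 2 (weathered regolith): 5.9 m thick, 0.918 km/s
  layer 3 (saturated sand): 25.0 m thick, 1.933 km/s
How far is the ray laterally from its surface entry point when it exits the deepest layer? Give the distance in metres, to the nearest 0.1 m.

25.2 m

Apply Snell's law at each interface; in layer i the horizontal offset is hᵢ·tan θᵢ.
Layer 1: θ = 8.40°; offset = 12.7·tan 8.40° = 1.875 m.
Layer 2: sin θ = 0.918·sin 8.4°/0.434 = 0.3090, θ = 18.00°; offset = 5.9·tan 18.00° = 1.917 m.
Layer 3: sin θ = 1.933·sin 8.4°/0.434 = 0.6506, θ = 40.59°; offset = 25.0·tan 40.59° = 21.420 m.
Total horizontal offset = 25.212 m.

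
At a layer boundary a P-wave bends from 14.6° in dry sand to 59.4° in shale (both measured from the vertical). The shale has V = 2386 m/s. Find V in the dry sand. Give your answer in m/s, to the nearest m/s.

699 m/s

Snell's law: sin 14.6°/V₁ = sin 59.4°/V₂.
V₁ = V₂·sin 14.6°/sin 59.4° = 2386 × 0.2929 = 698.74 m/s.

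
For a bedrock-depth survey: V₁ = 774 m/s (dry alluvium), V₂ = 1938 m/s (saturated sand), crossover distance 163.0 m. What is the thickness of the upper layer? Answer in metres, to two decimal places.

53.39 m

x_cross = 2h·√((V₂+V₁)/(V₂−V₁)) → h = x_cross / (2·√((V₂+V₁)/(V₂−V₁))).
√((V₂+V₁)/(V₂−V₁)) = √((1938+774)/(1938−774)) = 1.5264.
h = 163.0 / (2·1.5264) = 53.39 m.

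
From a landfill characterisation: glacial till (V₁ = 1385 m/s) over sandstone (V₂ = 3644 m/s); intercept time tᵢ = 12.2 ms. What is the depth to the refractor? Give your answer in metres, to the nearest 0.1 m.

9.1 m

h = tᵢ·V₁·V₂ / (2·√(V₂²−V₁²)).
√(V₂²−V₁²) = √(3644² − 1385²) = 3370.5 m/s.
h = 0.0122 s × 1385 × 3644 / (2 × 3370.5) = 9.13 m.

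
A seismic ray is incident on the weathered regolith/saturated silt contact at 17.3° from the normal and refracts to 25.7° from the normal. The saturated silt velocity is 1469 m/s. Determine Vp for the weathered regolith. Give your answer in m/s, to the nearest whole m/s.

1007 m/s

sin 17.3° = 0.2974; sin 25.7° = 0.4337.
V₁ = V₂·(sin θ₁/sin θ₂) = 1469·(0.2974/0.4337) = 1007.34 m/s.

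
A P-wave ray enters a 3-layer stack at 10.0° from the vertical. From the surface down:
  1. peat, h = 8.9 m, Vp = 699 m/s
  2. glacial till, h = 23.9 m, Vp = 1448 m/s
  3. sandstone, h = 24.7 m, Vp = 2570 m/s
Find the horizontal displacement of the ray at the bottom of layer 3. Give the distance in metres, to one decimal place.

31.3 m

Apply Snell's law at each interface; in layer i the horizontal offset is hᵢ·tan θᵢ.
Layer 1: θ = 10.00°; offset = 8.9·tan 10.00° = 1.569 m.
Layer 2: sin θ = 1448·sin 10.0°/699 = 0.3597, θ = 21.08°; offset = 23.9·tan 21.08° = 9.214 m.
Layer 3: sin θ = 2570·sin 10.0°/699 = 0.6384, θ = 39.68°; offset = 24.7·tan 39.68° = 20.489 m.
Σ offsets = 31.272 m.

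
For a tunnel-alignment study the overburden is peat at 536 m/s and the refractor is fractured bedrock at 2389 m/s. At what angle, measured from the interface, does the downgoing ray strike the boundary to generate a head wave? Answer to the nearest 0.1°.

77.0°

At critical incidence the refracted ray runs along the interface (θ₂ = 90°), so sin θ_c = V₁/V₂.
θ_c = arcsin(536/2389) = arcsin 0.2244 = 12.97°.
Measured from the interface: 90° − 12.97° = 77.03°.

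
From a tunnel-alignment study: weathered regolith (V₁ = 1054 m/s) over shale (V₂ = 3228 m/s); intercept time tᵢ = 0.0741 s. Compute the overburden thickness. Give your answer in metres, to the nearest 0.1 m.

h = tᵢ·V₁·V₂ / (2·√(V₂²−V₁²)).
√(V₂²−V₁²) = √(3228² − 1054²) = 3051.1 m/s.
h = 0.0741 s × 1054 × 3228 / (2 × 3051.1) = 41.32 m.

41.3 m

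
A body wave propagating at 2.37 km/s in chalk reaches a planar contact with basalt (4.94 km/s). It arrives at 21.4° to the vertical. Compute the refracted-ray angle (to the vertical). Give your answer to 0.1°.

sin θ₁/V₁ = sin θ₂/V₂ ⇒ sin θ₂ = 4.94·sin 21.4°/2.37 = 4.94·0.3649/2.37 = 0.7605.
θ₂ = arcsin 0.7605 = 49.51° from the normal.

49.5°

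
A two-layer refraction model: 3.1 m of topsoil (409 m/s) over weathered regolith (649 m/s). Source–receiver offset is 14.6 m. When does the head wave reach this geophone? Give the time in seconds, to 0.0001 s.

θ_c = arcsin(V₁/V₂) = arcsin(409/649) = 39.06°, cos θ_c = 0.7764.
Intercept time tᵢ = 2h cos θ_c / V₁ = 2·3.1·0.7764/409 = 0.01177 s.
t = x/V₂ + tᵢ = 14.6/649 + 0.01177 = 0.03427 s.

0.0343 s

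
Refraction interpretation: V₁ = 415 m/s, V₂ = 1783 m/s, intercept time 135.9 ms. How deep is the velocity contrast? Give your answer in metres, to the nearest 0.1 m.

θ_c = arcsin(415/1783) = 13.46°; cos θ_c = 0.9725.
tᵢ = 2h cos θ_c/V₁ ⇒ h = tᵢ·V₁/(2 cos θ_c) = 0.1359·415/(2·0.9725) = 29.00 m.

29.0 m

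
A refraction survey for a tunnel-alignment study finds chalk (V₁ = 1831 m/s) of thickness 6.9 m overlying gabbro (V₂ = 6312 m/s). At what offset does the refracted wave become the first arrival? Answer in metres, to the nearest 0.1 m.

x_cross = 2h·√((V₂+V₁)/(V₂−V₁)).
(V₂+V₁)/(V₂−V₁) = (6312+1831)/(6312−1831) = 1.8172; √ = 1.3480.
x_cross = 2·6.9·1.3480 = 18.60 m.

18.6 m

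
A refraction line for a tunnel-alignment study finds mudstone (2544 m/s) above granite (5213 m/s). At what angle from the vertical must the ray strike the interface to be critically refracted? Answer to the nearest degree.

29°

At critical incidence the refracted ray runs along the interface (θ₂ = 90°), so sin θ_c = V₁/V₂.
θ_c = arcsin(2544/5213) = arcsin 0.4880 = 29.21°.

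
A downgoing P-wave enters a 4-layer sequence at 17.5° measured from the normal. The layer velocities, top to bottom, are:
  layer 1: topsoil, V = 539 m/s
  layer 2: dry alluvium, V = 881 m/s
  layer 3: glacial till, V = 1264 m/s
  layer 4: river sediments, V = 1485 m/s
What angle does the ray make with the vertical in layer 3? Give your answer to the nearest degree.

45°

Ray parameter p = sin 17.5° / 539 = 5.5790e-04 s/m.
sin θ_3 = p·V_3 = 5.5790e-04 × 1264 = 0.7052.
θ_3 = arcsin 0.7052 = 44.84°.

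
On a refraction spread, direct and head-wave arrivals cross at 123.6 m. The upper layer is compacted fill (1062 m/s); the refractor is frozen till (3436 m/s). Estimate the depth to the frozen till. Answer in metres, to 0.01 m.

x_cross = 2h·√((V₂+V₁)/(V₂−V₁)) → h = x_cross / (2·√((V₂+V₁)/(V₂−V₁))).
√((V₂+V₁)/(V₂−V₁)) = √((3436+1062)/(3436−1062)) = 1.3765.
h = 123.6 / (2·1.3765) = 44.90 m.

44.90 m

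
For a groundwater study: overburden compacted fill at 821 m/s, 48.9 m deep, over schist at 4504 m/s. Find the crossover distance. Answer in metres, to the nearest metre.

118 m

θ_c = arcsin(821/4504) = 10.50°, so cos θ_c = 0.9832 and tᵢ = 2h cos θ_c/V₁ = 0.1171 s.
At crossover x/V₁ = x/V₂ + tᵢ ⇒ x = tᵢ/(1/V₁ − 1/V₂) = 0.11713/(1.2180e-03 − 2.2202e-04) = 117.60 m.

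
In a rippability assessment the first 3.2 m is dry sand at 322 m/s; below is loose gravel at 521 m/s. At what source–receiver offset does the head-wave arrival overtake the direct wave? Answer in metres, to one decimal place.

x_cross = 2h·√((V₂+V₁)/(V₂−V₁)).
(V₂+V₁)/(V₂−V₁) = (521+322)/(521−322) = 4.2362; √ = 2.0582.
x_cross = 2·3.2·2.0582 = 13.17 m.

13.2 m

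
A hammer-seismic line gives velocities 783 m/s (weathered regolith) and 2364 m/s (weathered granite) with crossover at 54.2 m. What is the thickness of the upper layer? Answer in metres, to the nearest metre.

h = (x_cross/2)·√((V₂−V₁)/(V₂+V₁)).
(V₂−V₁)/(V₂+V₁) = (2364−783)/(2364+783) = 0.5024; √ = 0.7088.
h = (54.2/2)·0.7088 = 19.21 m.

19 m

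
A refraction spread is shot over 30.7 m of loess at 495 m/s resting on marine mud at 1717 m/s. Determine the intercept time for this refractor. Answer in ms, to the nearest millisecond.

θ_c = arcsin(V₁/V₂) = arcsin(495/1717) = 16.76°; cos θ_c = 0.9575.
tᵢ = 2h·cos θ_c / V₁ = 2·30.7·0.9575 / 495 = 0.11877 s.

119 ms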